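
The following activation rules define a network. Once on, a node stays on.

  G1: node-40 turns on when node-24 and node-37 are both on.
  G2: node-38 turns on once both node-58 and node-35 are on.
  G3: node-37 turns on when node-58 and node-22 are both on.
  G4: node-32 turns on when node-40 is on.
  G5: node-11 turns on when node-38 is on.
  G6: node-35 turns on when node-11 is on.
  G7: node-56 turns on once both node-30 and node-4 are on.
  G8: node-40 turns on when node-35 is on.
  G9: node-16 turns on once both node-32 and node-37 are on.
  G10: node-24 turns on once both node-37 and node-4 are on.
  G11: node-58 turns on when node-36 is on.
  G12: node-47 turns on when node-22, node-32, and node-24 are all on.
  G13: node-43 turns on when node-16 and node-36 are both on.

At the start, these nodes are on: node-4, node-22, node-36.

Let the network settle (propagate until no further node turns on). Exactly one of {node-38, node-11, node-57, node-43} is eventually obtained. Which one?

node-43

node-36 is on, so node-58 turns on (G11).
node-58 and node-22 are on, so node-37 turns on (G3).
G10: node-37 and node-4 on → node-24 on.
node-24 and node-37 are on, so node-40 turns on (G1).
node-40 is on, so node-32 turns on (G4).
G9: node-32 and node-37 on → node-16 on.
G13: node-16 and node-36 on → node-43 on.
node-38 would need node-58 and node-35 (G2), but node-35 never turns on. No rule produces node-57, and it is not given. node-11 would need node-38 (G5), but node-38 never turns on.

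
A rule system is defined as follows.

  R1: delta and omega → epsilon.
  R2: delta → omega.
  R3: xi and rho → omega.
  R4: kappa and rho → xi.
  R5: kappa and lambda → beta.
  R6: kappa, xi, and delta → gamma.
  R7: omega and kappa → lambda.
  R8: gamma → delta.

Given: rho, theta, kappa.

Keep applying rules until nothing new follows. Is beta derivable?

Yes

From kappa and rho, R4 gives xi.
xi and rho hold, so omega follows (R3).
From omega and kappa, R7 gives lambda.
kappa and lambda hold, so beta follows (R5).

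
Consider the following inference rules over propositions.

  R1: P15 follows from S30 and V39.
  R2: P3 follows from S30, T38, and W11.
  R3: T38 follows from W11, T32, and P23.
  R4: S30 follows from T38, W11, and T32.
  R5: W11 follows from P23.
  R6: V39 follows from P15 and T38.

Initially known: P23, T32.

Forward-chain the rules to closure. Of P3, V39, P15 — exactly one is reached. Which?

P3

From P23, R5 gives W11.
From W11, T32, and P23, R3 gives T38.
From T38, W11, and T32, R4 gives S30.
From S30, T38, and W11, R2 gives P3.
P15 would need S30 and V39 (R1), but V39 is never established. V39 would need P15 and T38 (R6), but P15 is never established.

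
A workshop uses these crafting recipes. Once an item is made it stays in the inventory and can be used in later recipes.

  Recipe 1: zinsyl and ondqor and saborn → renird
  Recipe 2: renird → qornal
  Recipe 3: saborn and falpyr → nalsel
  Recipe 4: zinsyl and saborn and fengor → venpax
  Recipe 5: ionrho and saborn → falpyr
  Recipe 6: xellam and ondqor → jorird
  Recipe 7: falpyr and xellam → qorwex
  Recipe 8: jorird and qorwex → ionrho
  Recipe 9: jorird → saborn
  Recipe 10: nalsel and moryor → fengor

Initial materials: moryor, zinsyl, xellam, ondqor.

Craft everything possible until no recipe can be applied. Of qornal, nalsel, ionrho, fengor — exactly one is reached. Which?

qornal

xellam and ondqor → jorird (Recipe 6).
jorird → saborn (Recipe 9).
zinsyl and ondqor and saborn → renird (Recipe 1).
renird → qornal (Recipe 2).
nalsel would need saborn and falpyr (Recipe 3), but falpyr is never obtained. fengor would need nalsel and moryor (Recipe 10), but nalsel is never obtained. ionrho would need jorird and qorwex (Recipe 8), but qorwex is never obtained.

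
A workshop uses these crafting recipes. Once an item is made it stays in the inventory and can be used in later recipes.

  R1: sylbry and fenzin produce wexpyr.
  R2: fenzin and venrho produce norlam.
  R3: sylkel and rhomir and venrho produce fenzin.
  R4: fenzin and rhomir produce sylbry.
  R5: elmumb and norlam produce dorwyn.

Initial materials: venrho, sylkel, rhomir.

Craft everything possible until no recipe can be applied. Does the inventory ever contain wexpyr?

Yes

Using R3, sylkel, rhomir, and venrho make fenzin.
fenzin and rhomir → sylbry (R4).
Using R1, sylbry and fenzin make wexpyr.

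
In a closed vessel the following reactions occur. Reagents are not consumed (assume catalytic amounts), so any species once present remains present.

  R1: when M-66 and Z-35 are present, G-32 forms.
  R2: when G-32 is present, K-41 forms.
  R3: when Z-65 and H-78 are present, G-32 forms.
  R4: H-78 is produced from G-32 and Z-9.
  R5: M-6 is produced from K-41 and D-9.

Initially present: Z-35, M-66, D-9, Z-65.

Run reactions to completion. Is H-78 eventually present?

No

H-78 would need G-32 and Z-9 (R4), but Z-9 never forms.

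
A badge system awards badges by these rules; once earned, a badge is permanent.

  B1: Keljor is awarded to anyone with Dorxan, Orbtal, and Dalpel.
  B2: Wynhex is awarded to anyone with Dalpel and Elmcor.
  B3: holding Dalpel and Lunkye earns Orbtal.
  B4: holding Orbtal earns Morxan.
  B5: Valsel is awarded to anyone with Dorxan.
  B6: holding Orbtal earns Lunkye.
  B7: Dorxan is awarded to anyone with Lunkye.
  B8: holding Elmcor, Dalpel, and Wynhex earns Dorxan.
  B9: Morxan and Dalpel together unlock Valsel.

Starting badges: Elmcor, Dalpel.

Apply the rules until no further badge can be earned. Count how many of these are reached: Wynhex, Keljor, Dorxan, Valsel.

3

With Dalpel and Elmcor, Wynhex is earned (B2).
With Elmcor, Dalpel, and Wynhex, Dorxan is earned (B8).
With Dorxan, Valsel is earned (B5).
Wynhex: reached.
Keljor would need Dorxan, Orbtal, and Dalpel (B1), but Orbtal is never earned.
Dorxan: reached.
Valsel: reached.
Reached: Wynhex, Dorxan, and Valsel — 3 of the 4.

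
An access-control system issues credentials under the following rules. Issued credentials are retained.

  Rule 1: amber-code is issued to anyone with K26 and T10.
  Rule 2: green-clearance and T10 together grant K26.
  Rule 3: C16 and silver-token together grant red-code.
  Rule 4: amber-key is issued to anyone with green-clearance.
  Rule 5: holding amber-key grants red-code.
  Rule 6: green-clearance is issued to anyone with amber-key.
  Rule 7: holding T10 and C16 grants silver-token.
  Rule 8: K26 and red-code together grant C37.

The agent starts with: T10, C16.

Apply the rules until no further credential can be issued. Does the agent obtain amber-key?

amber-key would need green-clearance (Rule 4), but green-clearance is never granted.

No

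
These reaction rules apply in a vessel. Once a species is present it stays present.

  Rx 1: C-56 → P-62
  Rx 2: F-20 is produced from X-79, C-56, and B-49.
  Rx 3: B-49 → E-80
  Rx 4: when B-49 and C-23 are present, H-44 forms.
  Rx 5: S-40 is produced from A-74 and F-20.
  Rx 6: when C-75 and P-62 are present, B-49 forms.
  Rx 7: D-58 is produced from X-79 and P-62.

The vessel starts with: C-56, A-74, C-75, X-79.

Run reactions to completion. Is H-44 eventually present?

No

H-44 would need B-49 and C-23 (Rx 4), but C-23 never forms.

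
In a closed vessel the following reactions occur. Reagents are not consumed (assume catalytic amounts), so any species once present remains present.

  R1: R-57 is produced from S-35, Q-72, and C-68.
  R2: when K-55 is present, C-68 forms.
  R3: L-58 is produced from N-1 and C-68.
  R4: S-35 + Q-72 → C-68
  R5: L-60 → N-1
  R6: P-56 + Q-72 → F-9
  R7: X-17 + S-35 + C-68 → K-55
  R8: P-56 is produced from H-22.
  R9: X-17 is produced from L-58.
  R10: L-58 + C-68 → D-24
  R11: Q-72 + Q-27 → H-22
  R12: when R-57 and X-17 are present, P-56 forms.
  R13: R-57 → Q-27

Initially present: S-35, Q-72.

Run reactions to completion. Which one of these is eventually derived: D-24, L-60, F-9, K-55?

F-9

S-35 and Q-72 present → C-68 forms (R4).
S-35, Q-72, and C-68 present → R-57 forms (R1).
R-57 present → Q-27 forms (R13).
Q-72 and Q-27 present → H-22 forms (R11).
H-22 present → P-56 forms (R8).
P-56 and Q-72 present → F-9 forms (R6).
K-55 would need X-17, S-35, and C-68 (R7), but X-17 never forms. No rule produces L-60, and it is not given. D-24 would need L-58 and C-68 (R10), but L-58 never forms.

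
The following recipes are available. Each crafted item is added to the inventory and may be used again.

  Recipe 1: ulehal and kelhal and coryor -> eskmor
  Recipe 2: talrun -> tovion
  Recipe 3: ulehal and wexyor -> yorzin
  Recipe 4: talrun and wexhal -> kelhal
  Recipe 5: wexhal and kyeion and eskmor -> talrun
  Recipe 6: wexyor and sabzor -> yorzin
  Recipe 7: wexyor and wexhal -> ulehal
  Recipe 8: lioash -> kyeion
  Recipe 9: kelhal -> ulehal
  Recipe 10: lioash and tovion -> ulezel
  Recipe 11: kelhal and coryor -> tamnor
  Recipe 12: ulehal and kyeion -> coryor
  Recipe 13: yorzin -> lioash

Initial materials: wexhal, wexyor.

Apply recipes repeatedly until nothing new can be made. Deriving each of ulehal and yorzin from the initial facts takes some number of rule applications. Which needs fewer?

ulehal

ulehal: wexyor and wexhal -> ulehal (Recipe 7). [1 rule application]
yorzin: Using Recipe 7, wexyor and wexhal make ulehal. Using Recipe 3, ulehal and wexyor make yorzin. [2 rule applications]
ulehal needs fewer.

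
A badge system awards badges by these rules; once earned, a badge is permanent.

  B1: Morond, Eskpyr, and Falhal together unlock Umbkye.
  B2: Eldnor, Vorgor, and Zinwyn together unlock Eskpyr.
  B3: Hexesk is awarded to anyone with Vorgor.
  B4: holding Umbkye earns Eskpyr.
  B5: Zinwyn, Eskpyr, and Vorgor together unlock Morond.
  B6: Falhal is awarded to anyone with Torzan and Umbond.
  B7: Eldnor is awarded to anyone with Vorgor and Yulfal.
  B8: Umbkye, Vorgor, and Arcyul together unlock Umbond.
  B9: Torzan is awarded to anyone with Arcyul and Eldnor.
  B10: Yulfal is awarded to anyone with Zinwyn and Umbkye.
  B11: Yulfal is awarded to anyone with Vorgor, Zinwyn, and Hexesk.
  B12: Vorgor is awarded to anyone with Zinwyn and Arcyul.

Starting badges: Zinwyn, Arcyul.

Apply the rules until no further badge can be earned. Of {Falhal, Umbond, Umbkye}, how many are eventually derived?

0

Falhal would need Torzan and Umbond (B6), but Umbond is never earned.
Umbond would need Umbkye, Vorgor, and Arcyul (B8), but Umbkye is never earned.
Umbkye would need Morond, Eskpyr, and Falhal (B1), but Falhal is never earned.
None of the 3 are reached.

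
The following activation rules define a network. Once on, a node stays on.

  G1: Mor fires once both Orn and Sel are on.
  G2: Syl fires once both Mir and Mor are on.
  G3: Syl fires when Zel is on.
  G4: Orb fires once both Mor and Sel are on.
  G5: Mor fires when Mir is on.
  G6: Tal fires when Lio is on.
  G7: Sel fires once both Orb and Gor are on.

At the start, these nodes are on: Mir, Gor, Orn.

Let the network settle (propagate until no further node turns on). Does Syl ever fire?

Yes

G5: Mir on → Mor on.
Mir and Mor are on, so Syl fires (G2).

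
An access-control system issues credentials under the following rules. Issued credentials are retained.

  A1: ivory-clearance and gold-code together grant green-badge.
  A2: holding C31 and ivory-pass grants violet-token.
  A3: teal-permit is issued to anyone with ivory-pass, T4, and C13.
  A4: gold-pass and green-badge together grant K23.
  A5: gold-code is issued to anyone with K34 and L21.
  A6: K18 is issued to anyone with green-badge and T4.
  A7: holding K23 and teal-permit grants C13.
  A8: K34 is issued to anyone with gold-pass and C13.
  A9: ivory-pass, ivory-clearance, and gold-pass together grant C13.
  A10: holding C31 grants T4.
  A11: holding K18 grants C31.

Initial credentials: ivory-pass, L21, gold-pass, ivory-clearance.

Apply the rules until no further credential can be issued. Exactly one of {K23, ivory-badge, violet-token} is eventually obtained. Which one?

Holding ivory-pass, ivory-clearance, and gold-pass grants C13 (A9).
Holding gold-pass and C13 grants K34 (A8).
Holding K34 and L21 grants gold-code (A5).
Holding ivory-clearance and gold-code grants green-badge (A1).
Holding gold-pass and green-badge grants K23 (A4).
No rule produces ivory-badge, and it is not given. violet-token would need C31 and ivory-pass (A2), but C31 is never granted.

K23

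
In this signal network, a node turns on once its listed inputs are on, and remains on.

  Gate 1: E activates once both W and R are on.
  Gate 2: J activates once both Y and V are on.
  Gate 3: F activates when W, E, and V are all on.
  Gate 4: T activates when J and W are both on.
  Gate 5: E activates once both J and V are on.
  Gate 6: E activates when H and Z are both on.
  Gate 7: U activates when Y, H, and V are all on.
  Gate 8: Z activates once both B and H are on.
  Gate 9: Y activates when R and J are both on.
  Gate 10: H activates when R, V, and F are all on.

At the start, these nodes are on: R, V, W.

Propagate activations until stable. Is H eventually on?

Gate 1: W and R on → E on.
Gate 3: W, E, and V on → F on.
R, V, and F are on, so H activates (Gate 10).

Yes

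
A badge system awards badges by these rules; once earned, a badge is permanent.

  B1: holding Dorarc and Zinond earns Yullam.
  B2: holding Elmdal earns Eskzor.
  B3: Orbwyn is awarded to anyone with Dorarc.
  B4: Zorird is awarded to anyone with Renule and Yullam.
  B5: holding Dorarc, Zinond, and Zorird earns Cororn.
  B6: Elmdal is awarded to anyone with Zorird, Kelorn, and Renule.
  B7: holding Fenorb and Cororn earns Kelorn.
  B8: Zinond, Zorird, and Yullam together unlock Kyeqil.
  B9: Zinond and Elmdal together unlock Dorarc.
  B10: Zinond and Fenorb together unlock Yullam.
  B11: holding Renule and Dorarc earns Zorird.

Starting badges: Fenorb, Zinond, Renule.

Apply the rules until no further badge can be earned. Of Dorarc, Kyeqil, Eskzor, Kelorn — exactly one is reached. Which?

Kyeqil

With Zinond and Fenorb, Yullam is earned (B10).
With Renule and Yullam, Zorird is earned (B4).
With Zinond, Zorird, and Yullam, Kyeqil is earned (B8).
Dorarc would need Zinond and Elmdal (B9), but Elmdal is never earned. Kelorn would need Fenorb and Cororn (B7), but Cororn is never earned. Eskzor would need Elmdal (B2), but Elmdal is never earned.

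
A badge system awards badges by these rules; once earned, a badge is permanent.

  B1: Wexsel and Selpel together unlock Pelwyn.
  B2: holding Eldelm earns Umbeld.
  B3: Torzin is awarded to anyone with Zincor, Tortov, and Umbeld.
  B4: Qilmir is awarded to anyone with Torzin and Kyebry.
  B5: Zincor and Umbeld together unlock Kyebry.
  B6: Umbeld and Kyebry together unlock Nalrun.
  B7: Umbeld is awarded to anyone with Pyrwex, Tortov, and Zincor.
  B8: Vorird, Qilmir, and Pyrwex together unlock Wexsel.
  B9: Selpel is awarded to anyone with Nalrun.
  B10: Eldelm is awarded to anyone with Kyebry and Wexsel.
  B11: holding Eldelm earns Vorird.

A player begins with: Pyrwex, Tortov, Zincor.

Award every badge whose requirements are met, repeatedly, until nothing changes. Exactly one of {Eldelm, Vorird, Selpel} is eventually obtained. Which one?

Selpel

With Pyrwex, Tortov, and Zincor, Umbeld is earned (B7).
With Zincor and Umbeld, Kyebry is earned (B5).
With Umbeld and Kyebry, Nalrun is earned (B6).
With Nalrun, Selpel is earned (B9).
Vorird would need Eldelm (B11), but Eldelm is never earned. Eldelm would need Kyebry and Wexsel (B10), but Wexsel is never earned.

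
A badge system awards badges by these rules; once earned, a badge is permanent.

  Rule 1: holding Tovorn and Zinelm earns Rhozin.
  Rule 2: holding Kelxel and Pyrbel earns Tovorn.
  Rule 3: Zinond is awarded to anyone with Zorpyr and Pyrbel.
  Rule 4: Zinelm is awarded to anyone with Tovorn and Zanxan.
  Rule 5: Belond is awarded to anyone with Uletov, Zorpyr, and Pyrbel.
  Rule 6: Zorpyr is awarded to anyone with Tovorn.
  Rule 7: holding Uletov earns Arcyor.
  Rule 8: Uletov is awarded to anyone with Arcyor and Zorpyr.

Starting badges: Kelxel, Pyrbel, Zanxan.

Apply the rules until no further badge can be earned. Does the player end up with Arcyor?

No

Arcyor would need Uletov (Rule 7), but Uletov is never earned.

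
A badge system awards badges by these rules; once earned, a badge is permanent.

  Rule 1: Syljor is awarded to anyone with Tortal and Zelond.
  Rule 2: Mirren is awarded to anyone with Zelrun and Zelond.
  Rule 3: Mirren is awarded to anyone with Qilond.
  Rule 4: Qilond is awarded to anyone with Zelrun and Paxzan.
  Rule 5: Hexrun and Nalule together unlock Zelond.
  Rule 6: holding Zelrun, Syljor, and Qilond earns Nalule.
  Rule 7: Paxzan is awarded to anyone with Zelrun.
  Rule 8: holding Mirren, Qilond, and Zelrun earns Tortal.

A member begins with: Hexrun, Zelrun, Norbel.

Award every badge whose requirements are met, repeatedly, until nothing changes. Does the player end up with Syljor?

No

Syljor would need Tortal and Zelond (Rule 1), but Zelond is never earned.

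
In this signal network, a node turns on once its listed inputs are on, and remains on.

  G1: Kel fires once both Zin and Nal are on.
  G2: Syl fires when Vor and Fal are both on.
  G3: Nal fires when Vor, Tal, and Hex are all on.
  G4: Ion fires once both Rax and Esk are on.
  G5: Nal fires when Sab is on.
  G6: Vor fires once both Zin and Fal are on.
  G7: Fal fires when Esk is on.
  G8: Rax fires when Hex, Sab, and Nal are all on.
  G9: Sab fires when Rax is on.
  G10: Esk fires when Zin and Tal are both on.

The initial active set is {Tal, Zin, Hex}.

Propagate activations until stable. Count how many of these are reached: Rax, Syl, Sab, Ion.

G10: Zin and Tal on → Esk on.
G7: Esk on → Fal on.
Zin and Fal are on, so Vor fires (G6).
G2: Vor and Fal on → Syl on.
Rax would need Hex, Sab, and Nal (G8), but Sab never turns on.
Syl: reached.
Sab would need Rax (G9), but Rax never turns on.
Ion would need Rax and Esk (G4), but Rax never turns on.
Reached: Syl — 1 of the 4.

1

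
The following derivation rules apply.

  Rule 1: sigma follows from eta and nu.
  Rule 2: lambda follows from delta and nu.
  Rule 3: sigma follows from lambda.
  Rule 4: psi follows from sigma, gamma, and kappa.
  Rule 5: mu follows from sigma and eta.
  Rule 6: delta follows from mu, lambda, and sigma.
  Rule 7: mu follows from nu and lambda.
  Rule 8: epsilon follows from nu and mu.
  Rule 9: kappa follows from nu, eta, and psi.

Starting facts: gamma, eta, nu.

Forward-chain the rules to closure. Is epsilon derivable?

eta and nu hold, so sigma follows (Rule 1).
sigma and eta hold, so mu follows (Rule 5).
nu and mu hold, so epsilon follows (Rule 8).

Yes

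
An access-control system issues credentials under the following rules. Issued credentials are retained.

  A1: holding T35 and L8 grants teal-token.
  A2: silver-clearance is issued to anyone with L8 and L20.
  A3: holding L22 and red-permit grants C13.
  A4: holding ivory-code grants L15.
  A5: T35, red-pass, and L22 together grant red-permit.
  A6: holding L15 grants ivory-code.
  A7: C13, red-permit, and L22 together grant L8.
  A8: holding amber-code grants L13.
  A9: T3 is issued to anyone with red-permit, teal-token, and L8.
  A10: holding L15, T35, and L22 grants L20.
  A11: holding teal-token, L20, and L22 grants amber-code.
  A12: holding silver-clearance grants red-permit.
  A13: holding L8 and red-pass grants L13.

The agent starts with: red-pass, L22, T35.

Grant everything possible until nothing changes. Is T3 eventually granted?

Holding T35, red-pass, and L22 grants red-permit (A5).
Holding L22 and red-permit grants C13 (A3).
Holding C13, red-permit, and L22 grants L8 (A7).
Holding T35 and L8 grants teal-token (A1).
Holding red-permit, teal-token, and L8 grants T3 (A9).

Yes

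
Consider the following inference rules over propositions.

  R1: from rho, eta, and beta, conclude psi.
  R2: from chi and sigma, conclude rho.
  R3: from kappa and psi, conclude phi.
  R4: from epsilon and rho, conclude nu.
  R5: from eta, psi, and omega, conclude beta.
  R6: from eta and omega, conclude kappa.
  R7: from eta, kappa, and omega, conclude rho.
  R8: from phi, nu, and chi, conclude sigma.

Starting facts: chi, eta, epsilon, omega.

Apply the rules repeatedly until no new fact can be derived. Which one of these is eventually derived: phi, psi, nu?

eta and omega hold, so kappa follows (R6).
eta, kappa, and omega hold, so rho follows (R7).
From epsilon and rho, R4 gives nu.
phi would need kappa and psi (R3), but psi is never established. psi would need rho, eta, and beta (R1), but beta is never established.

nu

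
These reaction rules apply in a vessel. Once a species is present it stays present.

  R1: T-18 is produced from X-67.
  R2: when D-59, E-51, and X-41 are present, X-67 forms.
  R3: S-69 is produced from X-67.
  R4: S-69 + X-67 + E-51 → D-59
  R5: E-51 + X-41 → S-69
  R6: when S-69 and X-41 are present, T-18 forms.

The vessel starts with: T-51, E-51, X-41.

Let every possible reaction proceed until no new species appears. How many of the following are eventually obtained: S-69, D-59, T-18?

E-51 and X-41 present → S-69 forms (R5).
S-69 and X-41 present → T-18 forms (R6).
S-69: reached.
D-59 would need S-69, X-67, and E-51 (R4), but X-67 never forms.
T-18: reached.
Reached: S-69 and T-18 — 2 of the 3.

2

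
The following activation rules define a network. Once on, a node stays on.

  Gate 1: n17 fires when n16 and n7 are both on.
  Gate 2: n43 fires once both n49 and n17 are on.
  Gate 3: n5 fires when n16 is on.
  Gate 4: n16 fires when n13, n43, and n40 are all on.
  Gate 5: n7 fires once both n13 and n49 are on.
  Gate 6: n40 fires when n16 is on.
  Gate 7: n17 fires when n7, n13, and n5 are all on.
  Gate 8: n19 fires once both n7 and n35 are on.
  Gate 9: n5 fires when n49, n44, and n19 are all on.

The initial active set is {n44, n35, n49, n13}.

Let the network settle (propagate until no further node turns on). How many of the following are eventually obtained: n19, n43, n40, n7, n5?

4

Gate 5: n13 and n49 on → n7 on.
Gate 8: n7 and n35 on → n19 on.
Gate 9: n49, n44, and n19 on → n5 on.
Gate 7: n7, n13, and n5 on → n17 on.
n49 and n17 are on, so n43 fires (Gate 2).
n19: reached.
n43: reached.
n40 would need n16 (Gate 6), but n16 never turns on.
n7: reached.
n5: reached.
Reached: n19, n43, n7, and n5 — 4 of the 5.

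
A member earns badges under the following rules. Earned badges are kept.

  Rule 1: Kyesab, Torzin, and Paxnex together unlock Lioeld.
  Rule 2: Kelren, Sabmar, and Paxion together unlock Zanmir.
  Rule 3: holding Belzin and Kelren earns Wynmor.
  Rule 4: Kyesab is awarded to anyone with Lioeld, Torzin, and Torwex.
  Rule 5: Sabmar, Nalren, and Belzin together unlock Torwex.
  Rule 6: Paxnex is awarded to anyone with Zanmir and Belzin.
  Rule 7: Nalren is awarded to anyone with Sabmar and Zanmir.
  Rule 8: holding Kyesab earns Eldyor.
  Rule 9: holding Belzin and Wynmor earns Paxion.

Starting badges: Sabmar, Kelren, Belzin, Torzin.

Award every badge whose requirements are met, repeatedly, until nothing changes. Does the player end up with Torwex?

With Belzin and Kelren, Wynmor is earned (Rule 3).
With Belzin and Wynmor, Paxion is earned (Rule 9).
With Kelren, Sabmar, and Paxion, Zanmir is earned (Rule 2).
With Sabmar and Zanmir, Nalren is earned (Rule 7).
With Sabmar, Nalren, and Belzin, Torwex is earned (Rule 5).

Yes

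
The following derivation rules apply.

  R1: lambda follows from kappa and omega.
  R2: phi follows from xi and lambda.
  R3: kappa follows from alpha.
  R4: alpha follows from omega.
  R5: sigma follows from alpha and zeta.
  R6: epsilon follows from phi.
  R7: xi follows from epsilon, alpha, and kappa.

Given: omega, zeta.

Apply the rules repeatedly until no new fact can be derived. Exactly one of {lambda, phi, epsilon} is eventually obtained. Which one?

lambda

From omega, R4 gives alpha.
From alpha, R3 gives kappa.
kappa and omega hold, so lambda follows (R1).
epsilon would need phi (R6), but phi is never established. phi would need xi and lambda (R2), but xi is never established.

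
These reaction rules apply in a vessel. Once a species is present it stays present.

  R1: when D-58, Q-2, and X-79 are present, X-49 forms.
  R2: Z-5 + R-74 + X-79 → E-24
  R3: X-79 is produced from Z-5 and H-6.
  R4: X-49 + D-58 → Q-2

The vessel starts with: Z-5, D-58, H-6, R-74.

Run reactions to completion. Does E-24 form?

Z-5 and H-6 present → X-79 forms (R3).
Z-5, R-74, and X-79 present → E-24 forms (R2).

Yes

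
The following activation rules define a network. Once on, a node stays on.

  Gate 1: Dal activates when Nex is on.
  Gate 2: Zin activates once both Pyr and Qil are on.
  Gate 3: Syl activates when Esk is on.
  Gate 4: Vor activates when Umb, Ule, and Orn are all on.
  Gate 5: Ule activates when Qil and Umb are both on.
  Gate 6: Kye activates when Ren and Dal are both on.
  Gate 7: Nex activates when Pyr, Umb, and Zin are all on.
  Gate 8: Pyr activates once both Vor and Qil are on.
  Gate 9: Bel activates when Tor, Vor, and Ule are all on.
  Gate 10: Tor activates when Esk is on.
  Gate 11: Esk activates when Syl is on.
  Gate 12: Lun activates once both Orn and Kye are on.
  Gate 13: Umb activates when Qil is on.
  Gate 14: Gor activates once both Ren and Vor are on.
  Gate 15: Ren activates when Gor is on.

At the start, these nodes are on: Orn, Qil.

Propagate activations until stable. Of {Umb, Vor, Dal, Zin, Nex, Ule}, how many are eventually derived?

Gate 13: Qil on → Umb on.
Gate 5: Qil and Umb on → Ule on.
Umb, Ule, and Orn are on, so Vor activates (Gate 4).
Vor and Qil are on, so Pyr activates (Gate 8).
Pyr and Qil are on, so Zin activates (Gate 2).
Gate 7: Pyr, Umb, and Zin on → Nex on.
Nex is on, so Dal activates (Gate 1).
Umb: reached.
Vor: reached.
Dal: reached.
Zin: reached.
Nex: reached.
Ule: reached.
All 6 are reached.

6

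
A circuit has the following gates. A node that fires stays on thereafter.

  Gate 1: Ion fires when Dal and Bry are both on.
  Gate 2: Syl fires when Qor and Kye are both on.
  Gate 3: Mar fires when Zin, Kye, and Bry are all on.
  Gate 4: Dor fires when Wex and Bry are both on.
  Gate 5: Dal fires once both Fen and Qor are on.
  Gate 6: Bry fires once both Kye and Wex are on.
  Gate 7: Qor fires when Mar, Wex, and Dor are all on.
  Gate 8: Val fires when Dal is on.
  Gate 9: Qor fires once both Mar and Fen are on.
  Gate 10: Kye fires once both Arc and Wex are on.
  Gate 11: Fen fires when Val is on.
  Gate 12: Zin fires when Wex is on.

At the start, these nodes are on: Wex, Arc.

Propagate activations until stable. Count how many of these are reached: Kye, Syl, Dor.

3

Arc and Wex are on, so Kye fires (Gate 10).
Wex is on, so Zin fires (Gate 12).
Gate 6: Kye and Wex on → Bry on.
Gate 3: Zin, Kye, and Bry on → Mar on.
Gate 4: Wex and Bry on → Dor on.
Gate 7: Mar, Wex, and Dor on → Qor on.
Gate 2: Qor and Kye on → Syl on.
Kye: reached.
Syl: reached.
Dor: reached.
All 3 are reached.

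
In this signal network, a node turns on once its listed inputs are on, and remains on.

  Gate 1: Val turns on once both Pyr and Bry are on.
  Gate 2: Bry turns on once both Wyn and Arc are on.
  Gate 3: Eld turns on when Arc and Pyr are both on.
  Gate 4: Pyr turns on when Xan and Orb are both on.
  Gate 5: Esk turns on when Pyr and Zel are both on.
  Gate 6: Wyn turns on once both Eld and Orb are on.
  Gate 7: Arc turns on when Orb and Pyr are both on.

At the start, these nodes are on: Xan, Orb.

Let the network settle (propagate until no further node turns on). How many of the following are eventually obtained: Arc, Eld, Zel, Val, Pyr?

4

Gate 4: Xan and Orb on → Pyr on.
Orb and Pyr are on, so Arc turns on (Gate 7).
Arc and Pyr are on, so Eld turns on (Gate 3).
Eld and Orb are on, so Wyn turns on (Gate 6).
Wyn and Arc are on, so Bry turns on (Gate 2).
Pyr and Bry are on, so Val turns on (Gate 1).
Arc: reached.
Eld: reached.
No rule produces Zel, and it is not given.
Val: reached.
Pyr: reached.
Reached: Arc, Eld, Val, and Pyr — 4 of the 5.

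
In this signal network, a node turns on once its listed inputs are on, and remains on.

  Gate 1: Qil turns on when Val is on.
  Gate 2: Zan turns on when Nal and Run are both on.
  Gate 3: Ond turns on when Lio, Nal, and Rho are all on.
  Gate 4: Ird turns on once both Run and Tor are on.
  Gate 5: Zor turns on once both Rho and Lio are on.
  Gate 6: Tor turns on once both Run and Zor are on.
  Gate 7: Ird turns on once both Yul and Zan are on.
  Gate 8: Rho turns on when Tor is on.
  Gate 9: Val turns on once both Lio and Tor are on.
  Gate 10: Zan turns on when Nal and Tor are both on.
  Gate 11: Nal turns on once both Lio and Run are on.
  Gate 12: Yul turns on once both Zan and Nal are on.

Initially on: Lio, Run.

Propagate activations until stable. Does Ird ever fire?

Lio and Run are on, so Nal turns on (Gate 11).
Gate 2: Nal and Run on → Zan on.
Zan and Nal are on, so Yul turns on (Gate 12).
Yul and Zan are on, so Ird turns on (Gate 7).

Yes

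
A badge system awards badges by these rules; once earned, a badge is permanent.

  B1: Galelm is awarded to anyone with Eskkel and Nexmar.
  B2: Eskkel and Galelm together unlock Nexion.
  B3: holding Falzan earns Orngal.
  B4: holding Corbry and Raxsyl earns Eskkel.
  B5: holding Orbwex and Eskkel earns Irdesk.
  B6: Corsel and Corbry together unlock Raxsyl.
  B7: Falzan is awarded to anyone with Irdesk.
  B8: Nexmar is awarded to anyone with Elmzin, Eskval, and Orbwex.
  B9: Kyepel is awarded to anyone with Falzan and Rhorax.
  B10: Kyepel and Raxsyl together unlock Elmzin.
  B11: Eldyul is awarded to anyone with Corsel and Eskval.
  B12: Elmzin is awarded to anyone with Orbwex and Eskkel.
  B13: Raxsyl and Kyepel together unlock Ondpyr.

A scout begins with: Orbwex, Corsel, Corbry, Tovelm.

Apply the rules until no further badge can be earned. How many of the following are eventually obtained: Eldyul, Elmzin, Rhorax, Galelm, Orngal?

2

With Corsel and Corbry, Raxsyl is earned (B6).
With Corbry and Raxsyl, Eskkel is earned (B4).
With Orbwex and Eskkel, Elmzin is earned (B12).
With Orbwex and Eskkel, Irdesk is earned (B5).
With Irdesk, Falzan is earned (B7).
With Falzan, Orngal is earned (B3).
Eldyul would need Corsel and Eskval (B11), but Eskval is never earned.
Elmzin: reached.
No rule produces Rhorax, and it is not given.
Galelm would need Eskkel and Nexmar (B1), but Nexmar is never earned.
Orngal: reached.
Reached: Elmzin and Orngal — 2 of the 5.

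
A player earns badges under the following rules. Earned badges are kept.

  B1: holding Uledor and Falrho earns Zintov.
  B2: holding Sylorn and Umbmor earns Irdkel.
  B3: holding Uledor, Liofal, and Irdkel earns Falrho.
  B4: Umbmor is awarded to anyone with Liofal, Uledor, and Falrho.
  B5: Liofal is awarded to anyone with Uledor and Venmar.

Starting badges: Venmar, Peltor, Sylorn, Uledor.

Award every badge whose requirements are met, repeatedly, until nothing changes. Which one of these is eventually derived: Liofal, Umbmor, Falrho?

With Uledor and Venmar, Liofal is earned (B5).
Falrho would need Uledor, Liofal, and Irdkel (B3), but Irdkel is never earned. Umbmor would need Liofal, Uledor, and Falrho (B4), but Falrho is never earned.

Liofal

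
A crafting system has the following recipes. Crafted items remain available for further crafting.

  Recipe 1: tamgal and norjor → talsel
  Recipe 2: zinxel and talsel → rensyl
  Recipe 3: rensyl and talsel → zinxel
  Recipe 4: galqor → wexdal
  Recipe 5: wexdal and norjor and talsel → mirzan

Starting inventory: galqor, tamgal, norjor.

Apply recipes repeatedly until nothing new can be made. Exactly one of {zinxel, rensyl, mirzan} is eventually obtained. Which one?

tamgal and norjor → talsel (Recipe 1).
galqor → wexdal (Recipe 4).
Using Recipe 5, wexdal, norjor, and talsel make mirzan.
rensyl would need zinxel and talsel (Recipe 2), but zinxel is never obtained. zinxel would need rensyl and talsel (Recipe 3), but rensyl is never obtained.

mirzan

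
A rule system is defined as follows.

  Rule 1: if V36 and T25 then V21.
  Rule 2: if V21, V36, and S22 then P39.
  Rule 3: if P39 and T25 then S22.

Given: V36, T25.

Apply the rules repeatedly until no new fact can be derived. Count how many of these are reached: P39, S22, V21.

V36 and T25 hold, so V21 follows (Rule 1).
P39 would need V21, V36, and S22 (Rule 2), but S22 is never established.
S22 would need P39 and T25 (Rule 3), but P39 is never established.
V21: reached.
Reached: V21 — 1 of the 3.

1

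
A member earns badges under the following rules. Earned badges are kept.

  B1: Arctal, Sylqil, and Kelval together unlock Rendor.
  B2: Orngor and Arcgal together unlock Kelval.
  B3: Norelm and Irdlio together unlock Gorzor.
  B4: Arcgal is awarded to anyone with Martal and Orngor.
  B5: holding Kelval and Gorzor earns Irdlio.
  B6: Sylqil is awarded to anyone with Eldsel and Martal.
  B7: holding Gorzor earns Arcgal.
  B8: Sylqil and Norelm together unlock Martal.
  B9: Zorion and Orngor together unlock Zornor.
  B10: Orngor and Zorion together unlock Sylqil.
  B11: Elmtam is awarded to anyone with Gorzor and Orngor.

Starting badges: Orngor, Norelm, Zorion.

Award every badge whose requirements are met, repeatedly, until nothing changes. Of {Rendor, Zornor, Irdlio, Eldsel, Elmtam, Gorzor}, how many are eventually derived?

1

With Zorion and Orngor, Zornor is earned (B9).
Rendor would need Arctal, Sylqil, and Kelval (B1), but Arctal is never earned.
Zornor: reached.
Irdlio would need Kelval and Gorzor (B5), but Gorzor is never earned.
No rule produces Eldsel, and it is not given.
Elmtam would need Gorzor and Orngor (B11), but Gorzor is never earned.
Gorzor would need Norelm and Irdlio (B3), but Irdlio is never earned.
Reached: Zornor — 1 of the 6.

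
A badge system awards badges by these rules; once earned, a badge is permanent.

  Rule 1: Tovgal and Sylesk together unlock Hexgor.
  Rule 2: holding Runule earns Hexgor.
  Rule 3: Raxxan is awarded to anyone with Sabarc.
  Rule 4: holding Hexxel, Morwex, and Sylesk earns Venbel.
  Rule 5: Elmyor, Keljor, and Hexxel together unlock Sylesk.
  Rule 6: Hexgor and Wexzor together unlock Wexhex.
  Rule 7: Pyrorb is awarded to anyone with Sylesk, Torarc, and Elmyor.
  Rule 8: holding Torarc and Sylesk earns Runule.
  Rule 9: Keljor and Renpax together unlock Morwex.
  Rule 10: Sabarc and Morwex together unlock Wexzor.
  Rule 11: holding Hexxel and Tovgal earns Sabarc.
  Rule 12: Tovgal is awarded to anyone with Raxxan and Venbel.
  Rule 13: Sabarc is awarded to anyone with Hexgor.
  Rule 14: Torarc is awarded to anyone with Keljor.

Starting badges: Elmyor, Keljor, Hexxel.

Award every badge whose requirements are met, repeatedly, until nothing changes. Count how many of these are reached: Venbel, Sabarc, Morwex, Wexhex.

1

With Elmyor, Keljor, and Hexxel, Sylesk is earned (Rule 5).
With Keljor, Torarc is earned (Rule 14).
With Torarc and Sylesk, Runule is earned (Rule 8).
With Runule, Hexgor is earned (Rule 2).
With Hexgor, Sabarc is earned (Rule 13).
Venbel would need Hexxel, Morwex, and Sylesk (Rule 4), but Morwex is never earned.
Sabarc: reached.
Morwex would need Keljor and Renpax (Rule 9), but Renpax is never earned.
Wexhex would need Hexgor and Wexzor (Rule 6), but Wexzor is never earned.
Reached: Sabarc — 1 of the 4.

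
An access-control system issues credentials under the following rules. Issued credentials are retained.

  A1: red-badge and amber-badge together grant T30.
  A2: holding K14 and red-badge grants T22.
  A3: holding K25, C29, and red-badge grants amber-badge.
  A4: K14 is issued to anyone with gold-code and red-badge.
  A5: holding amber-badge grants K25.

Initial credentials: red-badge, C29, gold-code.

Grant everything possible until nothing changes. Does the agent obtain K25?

No

K25 would need amber-badge (A5), but amber-badge is never granted.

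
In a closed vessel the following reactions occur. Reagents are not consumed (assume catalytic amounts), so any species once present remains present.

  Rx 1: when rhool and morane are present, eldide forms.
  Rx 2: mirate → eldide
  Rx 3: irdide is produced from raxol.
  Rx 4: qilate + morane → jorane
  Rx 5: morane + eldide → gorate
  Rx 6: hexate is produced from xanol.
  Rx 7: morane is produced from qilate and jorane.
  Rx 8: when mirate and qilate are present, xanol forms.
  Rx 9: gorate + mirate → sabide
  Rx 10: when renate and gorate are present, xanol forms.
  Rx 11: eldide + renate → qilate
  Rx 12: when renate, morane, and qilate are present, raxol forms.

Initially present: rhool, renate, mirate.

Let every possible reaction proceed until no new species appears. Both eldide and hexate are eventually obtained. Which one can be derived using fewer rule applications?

eldide

eldide: mirate present → eldide forms (Rx 2). [1 rule application]
hexate: mirate present → eldide forms (Rx 2). eldide and renate present → qilate forms (Rx 11). mirate and qilate present → xanol forms (Rx 8). xanol present → hexate forms (Rx 6). [4 rule applications]
eldide needs fewer.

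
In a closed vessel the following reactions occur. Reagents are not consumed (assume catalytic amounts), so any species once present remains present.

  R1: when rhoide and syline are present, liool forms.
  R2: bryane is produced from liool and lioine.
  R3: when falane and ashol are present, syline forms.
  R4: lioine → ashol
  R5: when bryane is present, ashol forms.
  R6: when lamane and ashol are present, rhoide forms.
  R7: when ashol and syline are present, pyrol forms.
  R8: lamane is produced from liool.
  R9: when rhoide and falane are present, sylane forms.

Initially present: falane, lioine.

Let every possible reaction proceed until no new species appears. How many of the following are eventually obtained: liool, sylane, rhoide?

0

liool would need rhoide and syline (R1), but rhoide never forms.
sylane would need rhoide and falane (R9), but rhoide never forms.
rhoide would need lamane and ashol (R6), but lamane never forms.
None of the 3 are reached.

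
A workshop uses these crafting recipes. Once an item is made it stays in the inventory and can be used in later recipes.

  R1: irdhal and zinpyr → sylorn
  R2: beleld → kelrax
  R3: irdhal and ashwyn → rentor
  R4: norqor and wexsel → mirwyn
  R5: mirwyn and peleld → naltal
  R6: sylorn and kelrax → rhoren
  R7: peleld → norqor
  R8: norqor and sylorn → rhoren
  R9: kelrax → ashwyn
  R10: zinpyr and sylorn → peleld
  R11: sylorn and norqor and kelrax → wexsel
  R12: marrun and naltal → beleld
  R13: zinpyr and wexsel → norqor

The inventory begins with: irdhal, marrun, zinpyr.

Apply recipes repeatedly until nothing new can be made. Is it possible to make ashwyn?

ashwyn would need kelrax (R9), but kelrax is never obtained.

No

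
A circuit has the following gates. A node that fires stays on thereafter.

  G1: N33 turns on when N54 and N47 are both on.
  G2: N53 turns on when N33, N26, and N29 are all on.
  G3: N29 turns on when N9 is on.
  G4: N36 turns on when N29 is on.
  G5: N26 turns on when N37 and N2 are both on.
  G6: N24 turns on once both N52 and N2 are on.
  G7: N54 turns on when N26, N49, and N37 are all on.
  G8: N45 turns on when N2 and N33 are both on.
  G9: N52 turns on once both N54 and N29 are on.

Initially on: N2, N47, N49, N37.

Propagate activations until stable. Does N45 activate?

Yes

G5: N37 and N2 on → N26 on.
G7: N26, N49, and N37 on → N54 on.
N54 and N47 are on, so N33 turns on (G1).
G8: N2 and N33 on → N45 on.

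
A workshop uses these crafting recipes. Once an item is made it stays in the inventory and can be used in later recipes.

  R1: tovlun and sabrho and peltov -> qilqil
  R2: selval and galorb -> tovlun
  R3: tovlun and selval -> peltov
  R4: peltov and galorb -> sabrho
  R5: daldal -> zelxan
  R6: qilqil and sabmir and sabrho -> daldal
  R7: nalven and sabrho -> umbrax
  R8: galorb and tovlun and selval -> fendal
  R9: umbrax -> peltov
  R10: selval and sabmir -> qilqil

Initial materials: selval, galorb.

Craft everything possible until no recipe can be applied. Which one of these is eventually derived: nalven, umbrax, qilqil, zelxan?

selval and galorb -> tovlun (R2).
tovlun and selval -> peltov (R3).
Using R4, peltov and galorb make sabrho.
Using R1, tovlun, sabrho, and peltov make qilqil.
No rule produces nalven, and it is not given. umbrax would need nalven and sabrho (R7), but nalven is never obtained. zelxan would need daldal (R5), but daldal is never obtained.

qilqil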